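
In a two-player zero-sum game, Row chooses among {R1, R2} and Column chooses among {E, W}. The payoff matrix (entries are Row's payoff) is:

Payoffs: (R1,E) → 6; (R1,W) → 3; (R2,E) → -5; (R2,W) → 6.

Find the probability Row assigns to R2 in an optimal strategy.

3/14

Row minima: R1 → 3, R2 → -5; maximin = 3.
Column maxima: E → 6, W → 6; minimax = 6.
3 ≠ 6, so there is no saddle point; optimal play is mixed.
Let Row play R1 with probability p. Expected payoff against E: 6p + (-5)(1−p) = 11p − 5; against W: 3p + 6(1−p) = −3p + 6.
Setting these equal: 11p − 5 = −3p + 6 ⇒ 14p = 11 ⇒ p = 11/14, and the value is (11)·(11/14) − 5 = 51/14.
For Column: with q = P(E), equating R1's and R2's payoffs gives 3q + 3 = −11q + 6 ⇒ q = 3/14.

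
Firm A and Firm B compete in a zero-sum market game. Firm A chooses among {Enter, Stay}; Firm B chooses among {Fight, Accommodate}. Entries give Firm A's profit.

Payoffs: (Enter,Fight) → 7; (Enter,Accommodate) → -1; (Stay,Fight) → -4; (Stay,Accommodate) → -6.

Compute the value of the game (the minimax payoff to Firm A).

-1

Row minima: Enter → -1, Stay → -6; maximin = -1.
Column maxima: Fight → 7, Accommodate → -1; minimax = -1.
Since maximin = minimax = -1, there is a saddle point and the value is -1.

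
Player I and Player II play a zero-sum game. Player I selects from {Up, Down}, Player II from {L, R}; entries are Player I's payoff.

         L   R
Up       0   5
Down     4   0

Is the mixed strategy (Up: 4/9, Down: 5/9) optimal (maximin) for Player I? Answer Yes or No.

Yes

Against L this mix gives (4/9)·0 + (5/9)·4 = 20/9.
Against R this mix gives (4/9)·5 + (5/9)·0 = 20/9.
All of Player II's active replies (L, R) yield 20/9, and no column does worse for Player I. The mix makes Player II indifferent and guarantees 20/9, so it is optimal.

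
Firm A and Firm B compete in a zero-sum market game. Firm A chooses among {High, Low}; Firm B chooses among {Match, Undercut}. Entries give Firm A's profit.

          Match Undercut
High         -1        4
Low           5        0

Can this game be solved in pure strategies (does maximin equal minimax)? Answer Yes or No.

Row minima: High → -1, Low → 0; maximin = 0.
Column maxima: Match → 5, Undercut → 4; minimax = 4.
0 ≠ 4, so no pure-strategy equilibrium exists.

No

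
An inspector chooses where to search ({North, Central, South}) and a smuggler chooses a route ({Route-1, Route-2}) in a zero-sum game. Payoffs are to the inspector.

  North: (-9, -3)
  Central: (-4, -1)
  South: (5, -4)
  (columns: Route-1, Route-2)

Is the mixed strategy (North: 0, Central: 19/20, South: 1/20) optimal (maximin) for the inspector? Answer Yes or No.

Against Route-1 this mix gives (19/20)·(-4) + (1/20)·5 = -71/20.
Against Route-2 this mix gives (19/20)·(-1) + (1/20)·(-4) = -23/20.
The smuggler will play Route-1, holding the inspector to -71/20. Shifting weight toward the row that does better against Route-1 would raise this floor (the equalizing mix achieves -7/4 against both Route-1 and Route-2), so the proposed strategy is not optimal.

No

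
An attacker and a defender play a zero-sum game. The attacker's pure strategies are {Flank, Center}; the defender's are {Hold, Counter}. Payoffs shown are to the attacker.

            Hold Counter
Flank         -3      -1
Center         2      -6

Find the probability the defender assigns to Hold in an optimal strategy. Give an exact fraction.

Row minima: Flank → -3, Center → -6; maximin = -3.
Column maxima: Hold → 2, Counter → -1; minimax = -1.
-3 ≠ -1, so there is no saddle point; optimal play is mixed.
Let the attacker play Flank with probability p. Expected payoff against Hold: (-3)p + 2(1−p) = −5p + 2; against Counter: (-1)p + (-6)(1−p) = 5p − 6.
Setting these equal: −5p + 2 = 5p − 6 ⇒ −10p = -8 ⇒ p = 4/5, and the value is (-5)·(4/5) + 2 = -2.
For the defender: with q = P(Hold), equating Flank's and Center's payoffs gives −2q − 1 = 8q − 6 ⇒ q = 1/2.

1/2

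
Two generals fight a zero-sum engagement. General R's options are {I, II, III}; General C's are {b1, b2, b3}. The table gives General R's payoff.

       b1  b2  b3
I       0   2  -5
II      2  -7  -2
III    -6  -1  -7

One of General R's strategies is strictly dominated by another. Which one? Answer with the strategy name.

I gives a strictly higher payoff than III against every column: 0 > -6, 2 > -1, -5 > -7.
So III is strictly dominated and General R never plays it.

III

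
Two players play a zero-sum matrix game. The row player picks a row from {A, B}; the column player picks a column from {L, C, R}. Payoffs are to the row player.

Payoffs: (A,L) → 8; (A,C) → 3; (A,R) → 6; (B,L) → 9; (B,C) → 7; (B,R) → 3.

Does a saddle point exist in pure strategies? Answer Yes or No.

No

Row minima: A → 3, B → 3; maximin = 3.
Column maxima: L → 9, C → 7, R → 6; minimax = 6.
3 ≠ 6, so no pure-strategy equilibrium exists.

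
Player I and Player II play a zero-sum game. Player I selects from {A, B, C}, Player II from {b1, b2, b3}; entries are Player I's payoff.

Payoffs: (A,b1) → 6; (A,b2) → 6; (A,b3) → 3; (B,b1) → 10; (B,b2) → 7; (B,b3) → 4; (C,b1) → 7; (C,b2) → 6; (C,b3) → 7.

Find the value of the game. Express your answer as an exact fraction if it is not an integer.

25/4

Row minima: A → 3, B → 4, C → 6; maximin = 6.
Column maxima: b1 → 10, b2 → 7, b3 → 7; minimax = 7.
6 ≠ 7, so there is no saddle point; optimal play is mixed.
A is strictly dominated by B, so Player I never plays it.
With A eliminated, b1 is strictly dominated by b2 (it gives Player I strictly more in every remaining row), so Player II never plays it.
On the remaining 2×2 (B, C vs b2, b3):
Let Player I play B with probability p. Expected payoff against b2: 7p + 6(1−p) = p + 6; against b3: 4p + 7(1−p) = −3p + 7.
Setting these equal: p + 6 = −3p + 7 ⇒ 4p = 1 ⇒ p = 1/4, and the value is (1)·(1/4) + 6 = 25/4.
For Player II: with q = P(b2), equating B's and C's payoffs gives 3q + 4 = −q + 7 ⇒ q = 3/4.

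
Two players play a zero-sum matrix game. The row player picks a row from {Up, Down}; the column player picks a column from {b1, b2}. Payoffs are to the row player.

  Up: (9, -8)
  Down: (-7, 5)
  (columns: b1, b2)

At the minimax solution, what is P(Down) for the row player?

17/29

Row minima: Up → -8, Down → -7; maximin = -7.
Column maxima: b1 → 9, b2 → 5; minimax = 5.
-7 ≠ 5, so there is no saddle point; optimal play is mixed.
Let the row player play Up with probability p. Expected payoff against b1: 9p + (-7)(1−p) = 16p − 7; against b2: (-8)p + 5(1−p) = −13p + 5.
Setting these equal: 16p − 7 = −13p + 5 ⇒ 29p = 12 ⇒ p = 12/29, and the value is (16)·(12/29) − 7 = -11/29.
For the column player: with q = P(b1), equating Up's and Down's payoffs gives 17q − 8 = −12q + 5 ⇒ q = 13/29.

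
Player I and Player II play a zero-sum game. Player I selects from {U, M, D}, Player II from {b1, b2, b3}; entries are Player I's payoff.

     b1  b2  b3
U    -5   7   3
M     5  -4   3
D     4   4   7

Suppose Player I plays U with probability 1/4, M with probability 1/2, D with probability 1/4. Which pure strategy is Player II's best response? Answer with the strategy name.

b2

If Player II plays b1, Player I's expected payoff is (1/4)·(-5) + (1/2)·5 + (1/4)·4 = 9/4.
If Player II plays b2, Player I's expected payoff is (1/4)·7 + (1/2)·(-4) + (1/4)·4 = 3/4.
If Player II plays b3, Player I's expected payoff is (1/4)·3 + (1/2)·3 + (1/4)·7 = 4.
Player II minimizes Player I's payoff; the smallest is 3/4, so the best response is b2.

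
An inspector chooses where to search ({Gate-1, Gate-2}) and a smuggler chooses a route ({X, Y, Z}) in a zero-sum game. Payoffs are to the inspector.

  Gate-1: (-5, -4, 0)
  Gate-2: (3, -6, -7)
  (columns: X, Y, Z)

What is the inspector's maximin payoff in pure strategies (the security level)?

Row minima: Gate-1 → -5, Gate-2 → -7.
The best of these is -5.

-5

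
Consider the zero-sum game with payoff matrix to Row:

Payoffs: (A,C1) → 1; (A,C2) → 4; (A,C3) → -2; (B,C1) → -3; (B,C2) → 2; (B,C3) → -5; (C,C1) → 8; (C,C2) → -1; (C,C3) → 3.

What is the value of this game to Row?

1

Row minima: A → -2, B → -5, C → -1; maximin = -1.
Column maxima: C1 → 8, C2 → 4, C3 → 3; minimax = 3.
-1 ≠ 3, so there is no saddle point; optimal play is mixed.
B is strictly dominated by A, so Row never plays it.
C1 is strictly dominated by C3 (it gives Row strictly more in every row), so Column never plays it.
On the remaining 2×2 (A, C vs C2, C3):
Let Row play A with probability p. Expected payoff against C2: 4p + (-1)(1−p) = 5p − 1; against C3: (-2)p + 3(1−p) = −5p + 3.
Setting these equal: 5p − 1 = −5p + 3 ⇒ 10p = 4 ⇒ p = 2/5, and the value is (5)·(2/5) − 1 = 1.
For Column: with q = P(C2), equating A's and C's payoffs gives 6q − 2 = −4q + 3 ⇒ q = 1/2.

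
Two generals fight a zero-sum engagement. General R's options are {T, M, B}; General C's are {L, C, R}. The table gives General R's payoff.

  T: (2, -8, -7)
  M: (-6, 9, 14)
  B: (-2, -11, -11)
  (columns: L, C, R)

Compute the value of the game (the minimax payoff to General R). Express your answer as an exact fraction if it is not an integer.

Row minima: T → -8, M → -6, B → -11; maximin = -6.
Column maxima: L → 2, C → 9, R → 14; minimax = 2.
-6 ≠ 2, so there is no saddle point; optimal play is mixed.
B is strictly dominated by T, so General R never plays it.
With B eliminated, R is strictly dominated by C (it gives General R strictly more in every remaining row), so General C never plays it.
On the remaining 2×2 (T, M vs L, C):
Let General R play T with probability p. Expected payoff against L: 2p + (-6)(1−p) = 8p − 6; against C: (-8)p + 9(1−p) = −17p + 9.
Setting these equal: 8p − 6 = −17p + 9 ⇒ 25p = 15 ⇒ p = 3/5, and the value is (8)·(3/5) − 6 = -6/5.
For General C: with q = P(L), equating T's and M's payoffs gives 10q − 8 = −15q + 9 ⇒ q = 17/25.

-6/5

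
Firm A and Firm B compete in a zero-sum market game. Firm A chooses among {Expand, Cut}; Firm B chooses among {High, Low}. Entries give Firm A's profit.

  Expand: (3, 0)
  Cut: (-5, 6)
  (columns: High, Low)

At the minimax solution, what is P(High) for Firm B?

Row minima: Expand → 0, Cut → -5; maximin = 0.
Column maxima: High → 3, Low → 6; minimax = 3.
0 ≠ 3, so there is no saddle point; optimal play is mixed.
Let Firm A play Expand with probability p. Expected payoff against High: 3p + (-5)(1−p) = 8p − 5; against Low: 0p + 6(1−p) = −6p + 6.
Setting these equal: 8p − 5 = −6p + 6 ⇒ 14p = 11 ⇒ p = 11/14, and the value is (8)·(11/14) − 5 = 9/7.
For Firm B: with q = P(High), equating Expand's and Cut's payoffs gives 3q = −11q + 6 ⇒ q = 3/7.

3/7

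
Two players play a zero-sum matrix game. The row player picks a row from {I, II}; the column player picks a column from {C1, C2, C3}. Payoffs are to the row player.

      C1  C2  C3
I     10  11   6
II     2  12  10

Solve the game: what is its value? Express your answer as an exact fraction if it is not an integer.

Row minima: I → 6, II → 2; maximin = 6.
Column maxima: C1 → 10, C2 → 12, C3 → 10; minimax = 10.
6 ≠ 10, so there is no saddle point; optimal play is mixed.
C2 is strictly dominated by C1 (it gives the row player strictly more in every row), so the column player never plays it.
On the remaining 2×2 (I, II vs C1, C3):
Let the row player play I with probability p. Expected payoff against C1: 10p + 2(1−p) = 8p + 2; against C3: 6p + 10(1−p) = −4p + 10.
Setting these equal: 8p + 2 = −4p + 10 ⇒ 12p = 8 ⇒ p = 2/3, and the value is (8)·(2/3) + 2 = 22/3.
For the column player: with q = P(C1), equating I's and II's payoffs gives 4q + 6 = −8q + 10 ⇒ q = 1/3.

22/3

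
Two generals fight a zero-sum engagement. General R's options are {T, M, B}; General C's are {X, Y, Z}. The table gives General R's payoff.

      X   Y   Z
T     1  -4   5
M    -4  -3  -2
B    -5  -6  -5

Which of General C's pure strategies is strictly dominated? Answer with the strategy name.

Z

Y holds General R's payoff strictly below Z in every row: -4 < 5, -3 < -2, -6 < -5.
So Z is strictly dominated for General C.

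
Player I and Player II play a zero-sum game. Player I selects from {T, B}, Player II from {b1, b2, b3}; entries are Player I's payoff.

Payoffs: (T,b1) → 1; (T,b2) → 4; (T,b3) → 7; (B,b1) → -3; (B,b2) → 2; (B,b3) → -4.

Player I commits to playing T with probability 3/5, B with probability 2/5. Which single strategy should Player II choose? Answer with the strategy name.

If Player II plays b1, Player I's expected payoff is (3/5)·1 + (2/5)·(-3) = -3/5.
If Player II plays b2, Player I's expected payoff is (3/5)·4 + (2/5)·2 = 16/5.
If Player II plays b3, Player I's expected payoff is (3/5)·7 + (2/5)·(-4) = 13/5.
Player II minimizes Player I's payoff; the smallest is -3/5, so the best response is b1.

b1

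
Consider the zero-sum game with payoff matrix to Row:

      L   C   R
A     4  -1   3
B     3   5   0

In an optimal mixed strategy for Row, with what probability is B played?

4/9

Row minima: A → -1, B → 0; maximin = 0.
Column maxima: L → 4, C → 5, R → 3; minimax = 3.
0 ≠ 3, so there is no saddle point; optimal play is mixed.
L is strictly dominated by R (it gives Row strictly more in every row), so Column never plays it.
On the remaining 2×2 (A, B vs C, R):
Let Row play A with probability p. Expected payoff against C: (-1)p + 5(1−p) = −6p + 5; against R: 3p + 0(1−p) = 3p.
Setting these equal: −6p + 5 = 3p ⇒ −9p = -5 ⇒ p = 5/9, and the value is (-6)·(5/9) + 5 = 5/3.
For Column: with q = P(C), equating A's and B's payoffs gives −4q + 3 = 5q ⇒ q = 1/3.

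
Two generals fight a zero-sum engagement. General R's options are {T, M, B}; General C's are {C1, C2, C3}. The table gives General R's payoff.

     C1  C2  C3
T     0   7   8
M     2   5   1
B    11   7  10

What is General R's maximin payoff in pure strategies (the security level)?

Row minima: T → 0, M → 1, B → 7.
The best of these is 7.

7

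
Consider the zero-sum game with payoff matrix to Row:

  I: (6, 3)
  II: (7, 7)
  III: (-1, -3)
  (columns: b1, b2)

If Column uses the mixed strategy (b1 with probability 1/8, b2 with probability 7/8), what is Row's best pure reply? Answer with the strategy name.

II

Expected payoff of I: (1/8)·6 + (7/8)·3 = 27/8.
Expected payoff of II: (1/8)·7 + (7/8)·7 = 7.
Expected payoff of III: (1/8)·(-1) + (7/8)·(-3) = -11/4.
The largest is 7, so Row's best response is II.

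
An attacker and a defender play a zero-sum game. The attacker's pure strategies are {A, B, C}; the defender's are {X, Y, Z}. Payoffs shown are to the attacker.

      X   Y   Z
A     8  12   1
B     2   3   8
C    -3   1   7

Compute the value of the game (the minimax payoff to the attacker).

62/13

Row minima: A → 1, B → 2, C → -3; maximin = 2.
Column maxima: X → 8, Y → 12, Z → 8; minimax = 8.
2 ≠ 8, so there is no saddle point; optimal play is mixed.
C is strictly dominated by B, so the attacker never plays it.
Y is strictly dominated by X (it gives the attacker strictly more in every row), so the defender never plays it.
On the remaining 2×2 (A, B vs X, Z):
Let the attacker play A with probability p. Expected payoff against X: 8p + 2(1−p) = 6p + 2; against Z: 1p + 8(1−p) = −7p + 8.
Setting these equal: 6p + 2 = −7p + 8 ⇒ 13p = 6 ⇒ p = 6/13, and the value is (6)·(6/13) + 2 = 62/13.
For the defender: with q = P(X), equating A's and B's payoffs gives 7q + 1 = −6q + 8 ⇒ q = 7/13.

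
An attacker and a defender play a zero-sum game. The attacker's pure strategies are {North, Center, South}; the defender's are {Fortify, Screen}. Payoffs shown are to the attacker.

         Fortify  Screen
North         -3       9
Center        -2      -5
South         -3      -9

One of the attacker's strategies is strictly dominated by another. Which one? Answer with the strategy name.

South

Center gives a strictly higher payoff than South against every column: -2 > -3, -5 > -9.
So South is strictly dominated and the attacker never plays it.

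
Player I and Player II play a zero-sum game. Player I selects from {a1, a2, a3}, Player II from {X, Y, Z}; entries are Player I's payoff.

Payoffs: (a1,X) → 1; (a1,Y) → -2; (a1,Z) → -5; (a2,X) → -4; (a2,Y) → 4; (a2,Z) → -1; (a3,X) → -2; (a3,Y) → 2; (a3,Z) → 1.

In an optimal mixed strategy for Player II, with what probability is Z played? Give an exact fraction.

1/3

Row minima: a1 → -5, a2 → -4, a3 → -2; maximin = -2.
Column maxima: X → 1, Y → 4, Z → 1; minimax = 1.
-2 ≠ 1, so there is no saddle point; optimal play is mixed.
Y is strictly dominated by Z (it gives Player I strictly more in every row), so Player II never plays it.
With Y eliminated, a2 is strictly dominated by a3 (a3 gives Player I strictly more in every remaining column), so Player I never plays it.
On the remaining 2×2 (a1, a3 vs X, Z):
Let Player I play a1 with probability p. Expected payoff against X: 1p + (-2)(1−p) = 3p − 2; against Z: (-5)p + 1(1−p) = −6p + 1.
Setting these equal: 3p − 2 = −6p + 1 ⇒ 9p = 3 ⇒ p = 1/3, and the value is (3)·(1/3) − 2 = -1.
For Player II: with q = P(X), equating a1's and a3's payoffs gives 6q − 5 = −3q + 1 ⇒ q = 2/3.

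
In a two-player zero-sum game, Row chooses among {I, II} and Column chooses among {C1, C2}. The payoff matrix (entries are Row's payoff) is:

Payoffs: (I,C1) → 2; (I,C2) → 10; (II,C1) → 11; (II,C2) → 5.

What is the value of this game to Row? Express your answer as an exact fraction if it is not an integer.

50/7

Row minima: I → 2, II → 5; maximin = 5.
Column maxima: C1 → 11, C2 → 10; minimax = 10.
5 ≠ 10, so there is no saddle point; optimal play is mixed.
Let Row play I with probability p. Expected payoff against C1: 2p + 11(1−p) = −9p + 11; against C2: 10p + 5(1−p) = 5p + 5.
Setting these equal: −9p + 11 = 5p + 5 ⇒ −14p = -6 ⇒ p = 3/7, and the value is (-9)·(3/7) + 11 = 50/7.
For Column: with q = P(C1), equating I's and II's payoffs gives −8q + 10 = 6q + 5 ⇒ q = 5/14.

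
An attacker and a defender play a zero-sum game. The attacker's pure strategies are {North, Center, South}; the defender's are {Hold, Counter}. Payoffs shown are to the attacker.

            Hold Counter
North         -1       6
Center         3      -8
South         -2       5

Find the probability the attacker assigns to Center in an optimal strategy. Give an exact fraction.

Row minima: North → -1, Center → -8, South → -2; maximin = -1.
Column maxima: Hold → 3, Counter → 6; minimax = 3.
-1 ≠ 3, so there is no saddle point; optimal play is mixed.
South is strictly dominated by North, so the attacker never plays it.
On the remaining 2×2 (North, Center vs Hold, Counter):
Let the attacker play North with probability p. Expected payoff against Hold: (-1)p + 3(1−p) = −4p + 3; against Counter: 6p + (-8)(1−p) = 14p − 8.
Setting these equal: −4p + 3 = 14p − 8 ⇒ −18p = -11 ⇒ p = 11/18, and the value is (-4)·(11/18) + 3 = 5/9.
For the defender: with q = P(Hold), equating North's and Center's payoffs gives −7q + 6 = 11q − 8 ⇒ q = 7/9.

7/18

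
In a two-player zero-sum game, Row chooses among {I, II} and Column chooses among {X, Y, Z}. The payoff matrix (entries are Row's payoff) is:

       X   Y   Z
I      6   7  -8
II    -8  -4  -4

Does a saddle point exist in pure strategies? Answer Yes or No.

Row minima: I → -8, II → -8; maximin = -8.
Column maxima: X → 6, Y → 7, Z → -4; minimax = -4.
-8 ≠ -4, so no pure-strategy equilibrium exists.

No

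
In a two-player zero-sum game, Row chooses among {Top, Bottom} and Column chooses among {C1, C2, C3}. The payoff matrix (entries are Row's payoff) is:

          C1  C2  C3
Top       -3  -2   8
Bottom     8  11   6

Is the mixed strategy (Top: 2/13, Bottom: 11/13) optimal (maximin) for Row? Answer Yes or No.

Yes

Against C1 this mix gives (2/13)·(-3) + (11/13)·8 = 82/13.
Against C2 this mix gives (2/13)·(-2) + (11/13)·11 = 9.
Against C3 this mix gives (2/13)·8 + (11/13)·6 = 82/13.
All of Column's active replies (C1, C3) yield 82/13, and no column does worse for Row. The mix makes Column indifferent and guarantees 82/13, so it is optimal.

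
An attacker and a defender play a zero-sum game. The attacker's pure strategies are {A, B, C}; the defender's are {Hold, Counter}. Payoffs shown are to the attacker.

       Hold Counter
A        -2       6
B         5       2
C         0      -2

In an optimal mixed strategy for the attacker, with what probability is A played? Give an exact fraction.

Row minima: A → -2, B → 2, C → -2; maximin = 2.
Column maxima: Hold → 5, Counter → 6; minimax = 5.
2 ≠ 5, so there is no saddle point; optimal play is mixed.
C is strictly dominated by B, so the attacker never plays it.
On the remaining 2×2 (A, B vs Hold, Counter):
Let the attacker play A with probability p. Expected payoff against Hold: (-2)p + 5(1−p) = −7p + 5; against Counter: 6p + 2(1−p) = 4p + 2.
Setting these equal: −7p + 5 = 4p + 2 ⇒ −11p = -3 ⇒ p = 3/11, and the value is (-7)·(3/11) + 5 = 34/11.
For the defender: with q = P(Hold), equating A's and B's payoffs gives −8q + 6 = 3q + 2 ⇒ q = 4/11.

3/11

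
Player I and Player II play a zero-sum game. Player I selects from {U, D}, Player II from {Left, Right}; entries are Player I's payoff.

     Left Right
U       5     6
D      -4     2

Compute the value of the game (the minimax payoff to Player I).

Row minima: U → 5, D → -4; maximin = 5.
Column maxima: Left → 5, Right → 6; minimax = 5.
Since maximin = minimax = 5, there is a saddle point and the value is 5.

5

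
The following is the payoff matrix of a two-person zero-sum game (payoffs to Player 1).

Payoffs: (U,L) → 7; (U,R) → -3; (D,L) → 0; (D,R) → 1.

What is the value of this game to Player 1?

Row minima: U → -3, D → 0; maximin = 0.
Column maxima: L → 7, R → 1; minimax = 1.
0 ≠ 1, so there is no saddle point; optimal play is mixed.
Let Player 1 play U with probability p. Expected payoff against L: 7p + 0(1−p) = 7p; against R: (-3)p + 1(1−p) = −4p + 1.
Setting these equal: 7p = −4p + 1 ⇒ 11p = 1 ⇒ p = 1/11, and the value is (7)·(1/11) = 7/11.
For Player 2: with q = P(L), equating U's and D's payoffs gives 10q − 3 = −q + 1 ⇒ q = 4/11.

7/11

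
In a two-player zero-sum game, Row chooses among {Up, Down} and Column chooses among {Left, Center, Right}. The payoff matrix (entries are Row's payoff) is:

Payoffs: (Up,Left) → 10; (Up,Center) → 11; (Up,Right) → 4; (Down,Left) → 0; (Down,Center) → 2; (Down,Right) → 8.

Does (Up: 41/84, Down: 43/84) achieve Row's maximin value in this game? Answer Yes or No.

Against Left this mix gives (41/84)·10 + (43/84)·0 = 205/42.
Against Center this mix gives (41/84)·11 + (43/84)·2 = 179/28.
Against Right this mix gives (41/84)·4 + (43/84)·8 = 127/21.
Column will play Left, holding Row to 205/42. Shifting weight toward the row that does better against Left would raise this floor (the equalizing mix achieves 40/7 against both Left and Right), so the proposed strategy is not optimal.

No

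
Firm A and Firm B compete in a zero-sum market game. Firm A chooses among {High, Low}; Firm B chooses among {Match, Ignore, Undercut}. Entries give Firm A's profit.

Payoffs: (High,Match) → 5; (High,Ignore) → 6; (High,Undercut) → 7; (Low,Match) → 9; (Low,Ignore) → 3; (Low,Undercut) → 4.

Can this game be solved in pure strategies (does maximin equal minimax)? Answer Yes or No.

Row minima: High → 5, Low → 3; maximin = 5.
Column maxima: Match → 9, Ignore → 6, Undercut → 7; minimax = 6.
5 ≠ 6, so no pure-strategy equilibrium exists.

No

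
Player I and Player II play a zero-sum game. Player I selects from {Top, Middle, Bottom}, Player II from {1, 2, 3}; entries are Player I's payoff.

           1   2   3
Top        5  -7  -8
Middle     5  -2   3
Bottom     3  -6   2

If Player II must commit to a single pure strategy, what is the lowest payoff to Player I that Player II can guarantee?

-2

Column maxima: 1 → 5, 2 → -2, 3 → 3.
The smallest of these is -2.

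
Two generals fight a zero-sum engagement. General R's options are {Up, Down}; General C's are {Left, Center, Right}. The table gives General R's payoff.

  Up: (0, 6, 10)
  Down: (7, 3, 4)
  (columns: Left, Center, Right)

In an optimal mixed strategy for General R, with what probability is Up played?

Row minima: Up → 0, Down → 3; maximin = 3.
Column maxima: Left → 7, Center → 6, Right → 10; minimax = 6.
3 ≠ 6, so there is no saddle point; optimal play is mixed.
Right is strictly dominated by Center (it gives General R strictly more in every row), so General C never plays it.
On the remaining 2×2 (Up, Down vs Left, Center):
Let General R play Up with probability p. Expected payoff against Left: 0p + 7(1−p) = −7p + 7; against Center: 6p + 3(1−p) = 3p + 3.
Setting these equal: −7p + 7 = 3p + 3 ⇒ −10p = -4 ⇒ p = 2/5, and the value is (-7)·(2/5) + 7 = 21/5.
For General C: with q = P(Left), equating Up's and Down's payoffs gives −6q + 6 = 4q + 3 ⇒ q = 3/10.

2/5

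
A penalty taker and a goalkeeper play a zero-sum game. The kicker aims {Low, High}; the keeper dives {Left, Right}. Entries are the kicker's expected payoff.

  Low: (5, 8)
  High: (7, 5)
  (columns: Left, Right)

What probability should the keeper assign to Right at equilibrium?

2/5

Row minima: Low → 5, High → 5; maximin = 5.
Column maxima: Left → 7, Right → 8; minimax = 7.
5 ≠ 7, so there is no saddle point; optimal play is mixed.
Let the kicker play Low with probability p. Expected payoff against Left: 5p + 7(1−p) = −2p + 7; against Right: 8p + 5(1−p) = 3p + 5.
Setting these equal: −2p + 7 = 3p + 5 ⇒ −5p = -2 ⇒ p = 2/5, and the value is (-2)·(2/5) + 7 = 31/5.
For the keeper: with q = P(Left), equating Low's and High's payoffs gives −3q + 8 = 2q + 5 ⇒ q = 3/5.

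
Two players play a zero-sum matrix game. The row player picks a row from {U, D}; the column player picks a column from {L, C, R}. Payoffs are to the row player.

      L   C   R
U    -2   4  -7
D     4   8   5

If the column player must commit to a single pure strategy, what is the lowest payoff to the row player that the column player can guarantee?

4

Column maxima: L → 4, C → 8, R → 5.
The smallest of these is 4.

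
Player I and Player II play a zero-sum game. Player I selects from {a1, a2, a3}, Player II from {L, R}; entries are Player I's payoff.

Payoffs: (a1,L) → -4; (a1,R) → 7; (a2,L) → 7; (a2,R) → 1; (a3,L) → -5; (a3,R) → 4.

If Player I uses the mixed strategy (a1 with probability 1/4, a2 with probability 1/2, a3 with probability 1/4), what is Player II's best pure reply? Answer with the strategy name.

If Player II plays L, Player I's expected payoff is (1/4)·(-4) + (1/2)·7 + (1/4)·(-5) = 5/4.
If Player II plays R, Player I's expected payoff is (1/4)·7 + (1/2)·1 + (1/4)·4 = 13/4.
Player II minimizes Player I's payoff; the smallest is 5/4, so the best response is L.

L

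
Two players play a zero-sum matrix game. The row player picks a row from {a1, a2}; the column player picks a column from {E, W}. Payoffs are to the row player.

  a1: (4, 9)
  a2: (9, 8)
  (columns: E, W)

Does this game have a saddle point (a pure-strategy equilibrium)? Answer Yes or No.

No

Row minima: a1 → 4, a2 → 8; maximin = 8.
Column maxima: E → 9, W → 9; minimax = 9.
8 ≠ 9, so no pure-strategy equilibrium exists.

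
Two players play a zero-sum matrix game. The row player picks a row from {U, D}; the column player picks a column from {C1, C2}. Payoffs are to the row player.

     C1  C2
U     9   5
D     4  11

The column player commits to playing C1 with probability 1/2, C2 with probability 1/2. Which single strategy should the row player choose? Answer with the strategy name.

Expected payoff of U: (1/2)·9 + (1/2)·5 = 7.
Expected payoff of D: (1/2)·4 + (1/2)·11 = 15/2.
The largest is 15/2, so the row player's best response is D.

D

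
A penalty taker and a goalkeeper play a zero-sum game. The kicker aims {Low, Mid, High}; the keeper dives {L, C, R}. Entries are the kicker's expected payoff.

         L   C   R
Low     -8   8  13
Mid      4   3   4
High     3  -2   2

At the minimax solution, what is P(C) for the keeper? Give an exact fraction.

12/17

Row minima: Low → -8, Mid → 3, High → -2; maximin = 3.
Column maxima: L → 4, C → 8, R → 13; minimax = 4.
3 ≠ 4, so there is no saddle point; optimal play is mixed.
High is strictly dominated by Mid, so the kicker never plays it.
R is strictly dominated by C (it gives the kicker strictly more in every row), so the keeper never plays it.
On the remaining 2×2 (Low, Mid vs L, C):
Let the kicker play Low with probability p. Expected payoff against L: (-8)p + 4(1−p) = −12p + 4; against C: 8p + 3(1−p) = 5p + 3.
Setting these equal: −12p + 4 = 5p + 3 ⇒ −17p = -1 ⇒ p = 1/17, and the value is (-12)·(1/17) + 4 = 56/17.
For the keeper: with q = P(L), equating Low's and Mid's payoffs gives −16q + 8 = q + 3 ⇒ q = 5/17.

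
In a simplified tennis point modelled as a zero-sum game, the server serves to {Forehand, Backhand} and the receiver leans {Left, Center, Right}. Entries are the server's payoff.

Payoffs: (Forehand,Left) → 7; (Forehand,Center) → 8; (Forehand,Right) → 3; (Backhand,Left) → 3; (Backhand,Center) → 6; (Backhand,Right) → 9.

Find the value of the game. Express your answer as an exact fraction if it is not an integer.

Row minima: Forehand → 3, Backhand → 3; maximin = 3.
Column maxima: Left → 7, Center → 8, Right → 9; minimax = 7.
3 ≠ 7, so there is no saddle point; optimal play is mixed.
Center is strictly dominated by Left (it gives the server strictly more in every row), so the receiver never plays it.
On the remaining 2×2 (Forehand, Backhand vs Left, Right):
Let the server play Forehand with probability p. Expected payoff against Left: 7p + 3(1−p) = 4p + 3; against Right: 3p + 9(1−p) = −6p + 9.
Setting these equal: 4p + 3 = −6p + 9 ⇒ 10p = 6 ⇒ p = 3/5, and the value is (4)·(3/5) + 3 = 27/5.
For the receiver: with q = P(Left), equating Forehand's and Backhand's payoffs gives 4q + 3 = −6q + 9 ⇒ q = 3/5.

27/5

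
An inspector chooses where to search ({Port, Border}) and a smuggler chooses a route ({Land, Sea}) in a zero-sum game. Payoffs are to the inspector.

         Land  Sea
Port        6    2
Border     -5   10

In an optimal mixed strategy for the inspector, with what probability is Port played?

15/19

Row minima: Port → 2, Border → -5; maximin = 2.
Column maxima: Land → 6, Sea → 10; minimax = 6.
2 ≠ 6, so there is no saddle point; optimal play is mixed.
Let the inspector play Port with probability p. Expected payoff against Land: 6p + (-5)(1−p) = 11p − 5; against Sea: 2p + 10(1−p) = −8p + 10.
Setting these equal: 11p − 5 = −8p + 10 ⇒ 19p = 15 ⇒ p = 15/19, and the value is (11)·(15/19) − 5 = 70/19.
For the smuggler: with q = P(Land), equating Port's and Border's payoffs gives 4q + 2 = −15q + 10 ⇒ q = 8/19.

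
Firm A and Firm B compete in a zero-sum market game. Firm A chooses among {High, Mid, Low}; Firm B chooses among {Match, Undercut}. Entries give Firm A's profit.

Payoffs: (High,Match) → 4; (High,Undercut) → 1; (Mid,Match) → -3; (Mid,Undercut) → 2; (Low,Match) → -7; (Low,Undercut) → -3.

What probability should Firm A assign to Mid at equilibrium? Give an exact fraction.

3/8

Row minima: High → 1, Mid → -3, Low → -7; maximin = 1.
Column maxima: Match → 4, Undercut → 2; minimax = 2.
1 ≠ 2, so there is no saddle point; optimal play is mixed.
Low is strictly dominated by High, so Firm A never plays it.
On the remaining 2×2 (High, Mid vs Match, Undercut):
Let Firm A play High with probability p. Expected payoff against Match: 4p + (-3)(1−p) = 7p − 3; against Undercut: 1p + 2(1−p) = −p + 2.
Setting these equal: 7p − 3 = −p + 2 ⇒ 8p = 5 ⇒ p = 5/8, and the value is (7)·(5/8) − 3 = 11/8.
For Firm B: with q = P(Match), equating High's and Mid's payoffs gives 3q + 1 = −5q + 2 ⇒ q = 1/8.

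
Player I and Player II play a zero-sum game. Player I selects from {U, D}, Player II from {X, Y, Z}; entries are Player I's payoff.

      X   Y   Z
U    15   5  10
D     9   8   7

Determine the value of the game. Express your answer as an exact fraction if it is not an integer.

Row minima: U → 5, D → 7; maximin = 7.
Column maxima: X → 15, Y → 8, Z → 10; minimax = 8.
7 ≠ 8, so there is no saddle point; optimal play is mixed.
X is strictly dominated by Y (it gives Player I strictly more in every row), so Player II never plays it.
On the remaining 2×2 (U, D vs Y, Z):
Let Player I play U with probability p. Expected payoff against Y: 5p + 8(1−p) = −3p + 8; against Z: 10p + 7(1−p) = 3p + 7.
Setting these equal: −3p + 8 = 3p + 7 ⇒ −6p = -1 ⇒ p = 1/6, and the value is (-3)·(1/6) + 8 = 15/2.
For Player II: with q = P(Y), equating U's and D's payoffs gives −5q + 10 = q + 7 ⇒ q = 1/2.

15/2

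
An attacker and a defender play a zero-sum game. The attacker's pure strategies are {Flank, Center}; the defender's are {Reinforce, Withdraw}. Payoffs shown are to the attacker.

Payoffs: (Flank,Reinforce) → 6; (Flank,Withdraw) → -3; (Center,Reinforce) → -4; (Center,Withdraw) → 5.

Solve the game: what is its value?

1

Row minima: Flank → -3, Center → -4; maximin = -3.
Column maxima: Reinforce → 6, Withdraw → 5; minimax = 5.
-3 ≠ 5, so there is no saddle point; optimal play is mixed.
Let the attacker play Flank with probability p. Expected payoff against Reinforce: 6p + (-4)(1−p) = 10p − 4; against Withdraw: (-3)p + 5(1−p) = −8p + 5.
Setting these equal: 10p − 4 = −8p + 5 ⇒ 18p = 9 ⇒ p = 1/2, and the value is (10)·(1/2) − 4 = 1.
For the defender: with q = P(Reinforce), equating Flank's and Center's payoffs gives 9q − 3 = −9q + 5 ⇒ q = 4/9.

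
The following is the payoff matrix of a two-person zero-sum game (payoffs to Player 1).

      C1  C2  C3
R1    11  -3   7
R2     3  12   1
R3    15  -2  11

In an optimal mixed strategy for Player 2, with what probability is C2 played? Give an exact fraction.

Row minima: R1 → -3, R2 → 1, R3 → -2; maximin = 1.
Column maxima: C1 → 15, C2 → 12, C3 → 11; minimax = 11.
1 ≠ 11, so there is no saddle point; optimal play is mixed.
R1 is strictly dominated by R3, so Player 1 never plays it.
C1 is strictly dominated by C3 (it gives Player 1 strictly more in every row), so Player 2 never plays it.
On the remaining 2×2 (R2, R3 vs C2, C3):
Let Player 1 play R2 with probability p. Expected payoff against C2: 12p + (-2)(1−p) = 14p − 2; against C3: 1p + 11(1−p) = −10p + 11.
Setting these equal: 14p − 2 = −10p + 11 ⇒ 24p = 13 ⇒ p = 13/24, and the value is (14)·(13/24) − 2 = 67/12.
For Player 2: with q = P(C2), equating R2's and R3's payoffs gives 11q + 1 = −13q + 11 ⇒ q = 5/12.

5/12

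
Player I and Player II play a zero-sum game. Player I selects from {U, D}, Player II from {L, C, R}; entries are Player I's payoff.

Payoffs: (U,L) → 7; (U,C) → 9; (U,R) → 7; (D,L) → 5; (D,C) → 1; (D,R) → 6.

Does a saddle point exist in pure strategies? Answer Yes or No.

Row minima: U → 7, D → 1; maximin = 7.
Column maxima: L → 7, C → 9, R → 7; minimax = 7.
maximin = minimax = 7, so a saddle point exists.

Yes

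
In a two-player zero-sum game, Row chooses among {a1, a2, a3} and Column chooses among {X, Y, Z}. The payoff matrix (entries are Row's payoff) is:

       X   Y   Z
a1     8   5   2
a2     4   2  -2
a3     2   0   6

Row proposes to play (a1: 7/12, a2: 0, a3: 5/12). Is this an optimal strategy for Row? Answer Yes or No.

No

Against X this mix gives (7/12)·8 + (5/12)·2 = 11/2.
Against Y this mix gives (7/12)·5 + (5/12)·0 = 35/12.
Against Z this mix gives (7/12)·2 + (5/12)·6 = 11/3.
Column will play Y, holding Row to 35/12. Shifting weight toward the row that does better against Y would raise this floor (the equalizing mix achieves 10/3 against both Y and Z), so the proposed strategy is not optimal.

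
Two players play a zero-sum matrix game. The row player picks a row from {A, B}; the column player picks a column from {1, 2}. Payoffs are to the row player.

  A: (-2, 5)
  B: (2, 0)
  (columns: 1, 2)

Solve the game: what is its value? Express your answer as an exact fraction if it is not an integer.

10/9

Row minima: A → -2, B → 0; maximin = 0.
Column maxima: 1 → 2, 2 → 5; minimax = 2.
0 ≠ 2, so there is no saddle point; optimal play is mixed.
Let the row player play A with probability p. Expected payoff against 1: (-2)p + 2(1−p) = −4p + 2; against 2: 5p + 0(1−p) = 5p.
Setting these equal: −4p + 2 = 5p ⇒ −9p = -2 ⇒ p = 2/9, and the value is (-4)·(2/9) + 2 = 10/9.
For the column player: with q = P(1), equating A's and B's payoffs gives −7q + 5 = 2q ⇒ q = 5/9.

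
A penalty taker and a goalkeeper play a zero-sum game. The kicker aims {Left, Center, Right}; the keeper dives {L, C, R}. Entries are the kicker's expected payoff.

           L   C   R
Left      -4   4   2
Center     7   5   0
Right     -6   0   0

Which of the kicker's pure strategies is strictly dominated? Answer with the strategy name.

Right

Left gives a strictly higher payoff than Right against every column: -4 > -6, 4 > 0, 2 > 0.
So Right is strictly dominated and the kicker never plays it.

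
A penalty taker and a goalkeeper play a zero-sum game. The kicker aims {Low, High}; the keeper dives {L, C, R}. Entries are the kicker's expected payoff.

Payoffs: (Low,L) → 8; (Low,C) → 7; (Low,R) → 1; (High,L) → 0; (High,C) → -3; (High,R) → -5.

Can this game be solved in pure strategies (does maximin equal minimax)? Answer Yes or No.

Row minima: Low → 1, High → -5; maximin = 1.
Column maxima: L → 8, C → 7, R → 1; minimax = 1.
maximin = minimax = 1, so a saddle point exists.

Yes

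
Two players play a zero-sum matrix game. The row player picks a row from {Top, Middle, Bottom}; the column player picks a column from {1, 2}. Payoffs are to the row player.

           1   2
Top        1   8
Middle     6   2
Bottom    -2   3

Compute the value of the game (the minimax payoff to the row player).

Row minima: Top → 1, Middle → 2, Bottom → -2; maximin = 2.
Column maxima: 1 → 6, 2 → 8; minimax = 6.
2 ≠ 6, so there is no saddle point; optimal play is mixed.
Bottom is strictly dominated by Top, so the row player never plays it.
On the remaining 2×2 (Top, Middle vs 1, 2):
Let the row player play Top with probability p. Expected payoff against 1: 1p + 6(1−p) = −5p + 6; against 2: 8p + 2(1−p) = 6p + 2.
Setting these equal: −5p + 6 = 6p + 2 ⇒ −11p = -4 ⇒ p = 4/11, and the value is (-5)·(4/11) + 6 = 46/11.
For the column player: with q = P(1), equating Top's and Middle's payoffs gives −7q + 8 = 4q + 2 ⇒ q = 6/11.

46/11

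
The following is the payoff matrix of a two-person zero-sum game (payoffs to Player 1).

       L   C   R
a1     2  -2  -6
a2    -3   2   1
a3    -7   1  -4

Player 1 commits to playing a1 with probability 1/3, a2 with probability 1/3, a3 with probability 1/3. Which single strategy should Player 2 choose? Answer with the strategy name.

R

If Player 2 plays L, Player 1's expected payoff is (1/3)·2 + (1/3)·(-3) + (1/3)·(-7) = -8/3.
If Player 2 plays C, Player 1's expected payoff is (1/3)·(-2) + (1/3)·2 + (1/3)·1 = 1/3.
If Player 2 plays R, Player 1's expected payoff is (1/3)·(-6) + (1/3)·1 + (1/3)·(-4) = -3.
Player 2 minimizes Player 1's payoff; the smallest is -3, so the best response is R.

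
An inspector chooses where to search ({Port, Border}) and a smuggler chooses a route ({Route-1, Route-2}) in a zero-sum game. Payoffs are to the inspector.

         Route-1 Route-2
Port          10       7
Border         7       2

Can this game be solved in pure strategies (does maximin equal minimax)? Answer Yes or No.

Yes

Row minima: Port → 7, Border → 2; maximin = 7.
Column maxima: Route-1 → 10, Route-2 → 7; minimax = 7.
maximin = minimax = 7, so a saddle point exists.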